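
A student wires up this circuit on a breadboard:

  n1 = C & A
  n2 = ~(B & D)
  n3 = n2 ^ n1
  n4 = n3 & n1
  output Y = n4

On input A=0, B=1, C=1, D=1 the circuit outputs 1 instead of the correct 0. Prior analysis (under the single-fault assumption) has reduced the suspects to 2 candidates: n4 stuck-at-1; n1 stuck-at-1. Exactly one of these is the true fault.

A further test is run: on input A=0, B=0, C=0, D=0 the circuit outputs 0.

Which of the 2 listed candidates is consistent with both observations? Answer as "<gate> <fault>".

Evaluate each candidate on input A=0, B=0, C=0, D=0:
  n4 stuck-at-1: n1=0, n2=1, n3=1, n4=1 [stuck-at-1] → 1 — eliminated
  n1 stuck-at-1: n1=1 [stuck-at-1], n2=1, n3=0, n4=0 → 0 — matches
Only n1 stuck-at-1 reproduces the observed 0.

n1 stuck-at-1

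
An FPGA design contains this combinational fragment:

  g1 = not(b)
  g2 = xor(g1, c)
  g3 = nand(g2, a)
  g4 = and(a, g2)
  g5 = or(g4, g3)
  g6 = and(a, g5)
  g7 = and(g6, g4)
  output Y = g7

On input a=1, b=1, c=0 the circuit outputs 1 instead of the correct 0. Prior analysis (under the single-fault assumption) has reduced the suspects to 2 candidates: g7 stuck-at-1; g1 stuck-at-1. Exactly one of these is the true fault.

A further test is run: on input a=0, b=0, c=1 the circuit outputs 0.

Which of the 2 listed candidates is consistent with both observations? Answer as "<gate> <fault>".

Evaluate each candidate on input a=0, b=0, c=1:
  g7 stuck-at-1: g1=1, g2=0, g3=1, g4=0, g5=1, g6=0, g7=1 [stuck-at-1] → 1 — eliminated
  g1 stuck-at-1: g1=1 [stuck-at-1], g2=0, g3=1, g4=0, g5=1, g6=0, g7=0 → 0 — matches
Only g1 stuck-at-1 reproduces the observed 0.

g1 stuck-at-1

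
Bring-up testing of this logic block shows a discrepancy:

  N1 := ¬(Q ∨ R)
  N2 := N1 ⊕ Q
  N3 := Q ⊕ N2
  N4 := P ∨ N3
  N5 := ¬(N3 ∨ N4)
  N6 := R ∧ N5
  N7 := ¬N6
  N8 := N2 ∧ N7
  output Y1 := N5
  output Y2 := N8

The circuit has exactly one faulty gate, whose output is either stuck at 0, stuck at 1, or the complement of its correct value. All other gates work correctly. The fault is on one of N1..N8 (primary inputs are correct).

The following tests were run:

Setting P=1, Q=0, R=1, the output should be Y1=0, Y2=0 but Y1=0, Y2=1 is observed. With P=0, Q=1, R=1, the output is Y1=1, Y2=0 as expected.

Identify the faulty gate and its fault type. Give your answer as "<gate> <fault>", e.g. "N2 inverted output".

N2 stuck-at-1

Fault-free values for test 1 (P=1, Q=0, R=1): N1=0, N2=0, N3=0, N4=1, N5=0, N6=0, N7=1, N8=0, giving Y1=0, Y2=0. Observed Y1=0, Y2=1.
Test 1: faults giving observed Y1=0, Y2=1 are {N1 stuck-at-1, N1 inverted output, N2 stuck-at-1, N2 inverted output, N8 stuck-at-1, N8 inverted output}.
Test 2 (P=0, Q=1, R=1): fault-free N1=0, N2=1, N3=0, N4=0, N5=1, N6=1, N7=0, N8=0 → Y1=1, Y2=0; observed Y1=1, Y2=0. Eliminates N1 stuck-at-1, N1 inverted output, N2 inverted output, N8 stuck-at-1, N8 inverted output.
Only N2 stuck-at-1 is consistent with every test.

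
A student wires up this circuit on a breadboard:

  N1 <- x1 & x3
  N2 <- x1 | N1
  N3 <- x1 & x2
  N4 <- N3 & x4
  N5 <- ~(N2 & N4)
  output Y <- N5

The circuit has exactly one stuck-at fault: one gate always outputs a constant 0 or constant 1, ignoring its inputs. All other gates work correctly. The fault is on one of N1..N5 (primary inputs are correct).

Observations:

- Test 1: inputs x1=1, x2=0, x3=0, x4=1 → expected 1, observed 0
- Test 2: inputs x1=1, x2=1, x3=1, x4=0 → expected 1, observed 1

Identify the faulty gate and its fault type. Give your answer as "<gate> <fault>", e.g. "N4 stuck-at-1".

Fault-free values for test 1 (x1=1, x2=0, x3=0, x4=1): N1=0, N2=1, N3=0, N4=0, N5=1, giving Y=1. Observed 0.
Test 1: faults giving observed 0 are {N3 stuck-at-1, N4 stuck-at-1, N5 stuck-at-0}.
Test 2 (x1=1, x2=1, x3=1, x4=0): fault-free N1=1, N2=1, N3=1, N4=0, N5=1 → 1; observed 1. Eliminates N4 stuck-at-1, N5 stuck-at-0.
Only N3 stuck-at-1 is consistent with every test.

N3 stuck-at-1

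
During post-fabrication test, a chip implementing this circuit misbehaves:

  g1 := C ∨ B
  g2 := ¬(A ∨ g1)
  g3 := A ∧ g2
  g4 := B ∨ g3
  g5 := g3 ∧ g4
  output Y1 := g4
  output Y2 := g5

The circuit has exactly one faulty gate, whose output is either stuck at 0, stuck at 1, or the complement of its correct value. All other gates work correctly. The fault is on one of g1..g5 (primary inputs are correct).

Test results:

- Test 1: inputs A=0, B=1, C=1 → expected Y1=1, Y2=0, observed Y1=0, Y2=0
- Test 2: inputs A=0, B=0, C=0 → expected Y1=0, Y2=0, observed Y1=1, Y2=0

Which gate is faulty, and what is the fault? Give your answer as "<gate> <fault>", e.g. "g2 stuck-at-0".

Fault-free values for test 1 (A=0, B=1, C=1): g1=1, g2=0, g3=0, g4=1, g5=0, giving Y1=1, Y2=0. Observed Y1=0, Y2=0.
Test 1: faults giving observed Y1=0, Y2=0 are {g4 stuck-at-0, g4 inverted output}.
Test 2 (A=0, B=0, C=0): fault-free g1=0, g2=1, g3=0, g4=0, g5=0 → Y1=0, Y2=0; observed Y1=1, Y2=0. Eliminates g4 stuck-at-0.
Only g4 inverted output is consistent with every test.

g4 inverted output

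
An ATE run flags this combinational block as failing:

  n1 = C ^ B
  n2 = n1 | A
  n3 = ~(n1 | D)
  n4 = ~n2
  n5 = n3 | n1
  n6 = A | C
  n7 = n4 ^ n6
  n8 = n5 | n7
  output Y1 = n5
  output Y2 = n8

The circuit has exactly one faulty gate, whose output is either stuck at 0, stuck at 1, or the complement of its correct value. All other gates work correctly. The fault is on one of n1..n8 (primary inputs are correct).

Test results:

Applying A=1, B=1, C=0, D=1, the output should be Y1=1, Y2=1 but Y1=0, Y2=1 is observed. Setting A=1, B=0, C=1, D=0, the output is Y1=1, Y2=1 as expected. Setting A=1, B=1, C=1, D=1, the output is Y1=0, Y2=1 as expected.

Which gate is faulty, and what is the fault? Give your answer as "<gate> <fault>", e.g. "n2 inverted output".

Fault-free values for test 1 (A=1, B=1, C=0, D=1): n1=1, n2=1, n3=0, n4=0, n5=1, n6=1, n7=1, n8=1, giving Y1=1, Y2=1. Observed Y1=0, Y2=1.
Test 1: faults giving observed Y1=0, Y2=1 are {n1 stuck-at-0, n1 inverted output, n5 stuck-at-0, n5 inverted output}.
Test 2 (A=1, B=0, C=1, D=0): fault-free n1=1, n2=1, n3=0, n4=0, n5=1, n6=1, n7=1, n8=1 → Y1=1, Y2=1; observed Y1=1, Y2=1. Eliminates n5 stuck-at-0, n5 inverted output.
Test 3 (A=1, B=1, C=1, D=1): fault-free n1=0, n2=1, n3=0, n4=0, n5=0, n6=1, n7=1, n8=1 → Y1=0, Y2=1; observed Y1=0, Y2=1. Eliminates n1 inverted output.
Only n1 stuck-at-0 is consistent with every test.

n1 stuck-at-0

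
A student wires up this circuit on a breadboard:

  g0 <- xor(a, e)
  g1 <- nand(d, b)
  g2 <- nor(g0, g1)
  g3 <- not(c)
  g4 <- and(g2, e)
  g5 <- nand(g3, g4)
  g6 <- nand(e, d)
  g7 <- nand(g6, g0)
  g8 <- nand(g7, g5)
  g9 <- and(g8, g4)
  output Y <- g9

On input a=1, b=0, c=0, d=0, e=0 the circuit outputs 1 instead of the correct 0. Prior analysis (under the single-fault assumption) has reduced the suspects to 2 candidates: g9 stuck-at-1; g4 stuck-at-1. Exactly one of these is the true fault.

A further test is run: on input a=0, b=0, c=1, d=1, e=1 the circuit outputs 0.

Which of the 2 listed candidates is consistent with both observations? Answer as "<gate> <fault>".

g4 stuck-at-1

Evaluate each candidate on input a=0, b=0, c=1, d=1, e=1:
  g9 stuck-at-1: g0=1, g1=1, g2=0, g3=0, g4=0, g5=1, g6=0, g7=1, g8=0, g9=1 [stuck-at-1] → 1 — eliminated
  g4 stuck-at-1: g0=1, g1=1, g2=0, g3=0, g4=1 [stuck-at-1], g5=1, g6=0, g7=1, g8=0, g9=0 → 0 — matches
Only g4 stuck-at-1 reproduces the observed 0.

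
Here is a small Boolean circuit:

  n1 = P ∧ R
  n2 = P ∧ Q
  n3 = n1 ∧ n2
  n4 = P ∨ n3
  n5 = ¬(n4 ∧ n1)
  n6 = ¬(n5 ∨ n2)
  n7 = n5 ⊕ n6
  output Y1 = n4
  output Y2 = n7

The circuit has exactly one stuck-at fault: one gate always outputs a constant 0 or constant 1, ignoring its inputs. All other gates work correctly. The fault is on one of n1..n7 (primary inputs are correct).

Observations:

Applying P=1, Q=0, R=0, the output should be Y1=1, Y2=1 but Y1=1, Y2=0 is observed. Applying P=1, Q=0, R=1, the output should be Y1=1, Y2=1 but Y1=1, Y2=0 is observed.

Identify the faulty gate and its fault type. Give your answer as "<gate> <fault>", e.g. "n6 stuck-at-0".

n7 stuck-at-0

Fault-free values for test 1 (P=1, Q=0, R=0): n1=0, n2=0, n3=0, n4=1, n5=1, n6=0, n7=1, giving Y1=1, Y2=1. Observed Y1=1, Y2=0.
Test 1: faults giving observed Y1=1, Y2=0 are {n6 stuck-at-1, n7 stuck-at-0}.
Test 2 (P=1, Q=0, R=1): fault-free n1=1, n2=0, n3=0, n4=1, n5=0, n6=1, n7=1 → Y1=1, Y2=1; observed Y1=1, Y2=0. Eliminates n6 stuck-at-1.
Only n7 stuck-at-0 is consistent with every test.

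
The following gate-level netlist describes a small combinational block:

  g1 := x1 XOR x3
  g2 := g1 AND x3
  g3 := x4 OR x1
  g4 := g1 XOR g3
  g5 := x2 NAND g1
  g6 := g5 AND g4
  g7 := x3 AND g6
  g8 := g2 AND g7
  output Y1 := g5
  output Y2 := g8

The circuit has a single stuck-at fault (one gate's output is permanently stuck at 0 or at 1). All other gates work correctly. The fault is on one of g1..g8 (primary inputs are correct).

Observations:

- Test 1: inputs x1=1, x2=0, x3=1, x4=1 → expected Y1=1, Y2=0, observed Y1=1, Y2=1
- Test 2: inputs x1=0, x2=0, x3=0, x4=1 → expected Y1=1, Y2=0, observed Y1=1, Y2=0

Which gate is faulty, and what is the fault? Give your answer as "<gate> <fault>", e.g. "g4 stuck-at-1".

Fault-free values for test 1 (x1=1, x2=0, x3=1, x4=1): g1=0, g2=0, g3=1, g4=1, g5=1, g6=1, g7=1, g8=0, giving Y1=1, Y2=0. Observed Y1=1, Y2=1.
Test 1: faults giving observed Y1=1, Y2=1 are {g2 stuck-at-1, g8 stuck-at-1}.
Test 2 (x1=0, x2=0, x3=0, x4=1): fault-free g1=0, g2=0, g3=1, g4=1, g5=1, g6=1, g7=0, g8=0 → Y1=1, Y2=0; observed Y1=1, Y2=0. Eliminates g8 stuck-at-1.
Only g2 stuck-at-1 is consistent with every test.

g2 stuck-at-1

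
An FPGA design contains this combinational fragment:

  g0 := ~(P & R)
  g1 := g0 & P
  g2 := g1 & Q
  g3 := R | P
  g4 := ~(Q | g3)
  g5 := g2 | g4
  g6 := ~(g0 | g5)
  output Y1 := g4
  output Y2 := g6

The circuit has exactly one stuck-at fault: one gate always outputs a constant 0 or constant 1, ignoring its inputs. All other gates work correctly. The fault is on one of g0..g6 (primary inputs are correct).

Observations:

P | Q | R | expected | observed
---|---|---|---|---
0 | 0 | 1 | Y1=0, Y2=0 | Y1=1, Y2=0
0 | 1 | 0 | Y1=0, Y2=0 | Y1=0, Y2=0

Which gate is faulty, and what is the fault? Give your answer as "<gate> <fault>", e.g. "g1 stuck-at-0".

Fault-free values for test 1 (P=0, Q=0, R=1): g0=1, g1=0, g2=0, g3=1, g4=0, g5=0, g6=0, giving Y1=0, Y2=0. Observed Y1=1, Y2=0.
Test 1: faults giving observed Y1=1, Y2=0 are {g3 stuck-at-0, g4 stuck-at-1}.
Test 2 (P=0, Q=1, R=0): fault-free g0=1, g1=0, g2=0, g3=0, g4=0, g5=0, g6=0 → Y1=0, Y2=0; observed Y1=0, Y2=0. Eliminates g4 stuck-at-1.
Only g3 stuck-at-0 is consistent with every test.

g3 stuck-at-0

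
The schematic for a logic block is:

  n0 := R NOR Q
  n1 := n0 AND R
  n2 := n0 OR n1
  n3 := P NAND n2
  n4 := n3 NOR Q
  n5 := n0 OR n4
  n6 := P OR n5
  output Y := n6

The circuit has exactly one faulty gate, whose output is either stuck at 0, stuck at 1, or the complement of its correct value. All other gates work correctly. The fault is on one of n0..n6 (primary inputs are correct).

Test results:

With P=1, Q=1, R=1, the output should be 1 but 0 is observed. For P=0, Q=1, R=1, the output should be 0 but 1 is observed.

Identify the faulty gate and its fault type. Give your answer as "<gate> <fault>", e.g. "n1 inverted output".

n6 inverted output

Fault-free values for test 1 (P=1, Q=1, R=1): n0=0, n1=0, n2=0, n3=1, n4=0, n5=0, n6=1, giving Y=1. Observed 0.
Test 1: faults giving observed 0 are {n6 stuck-at-0, n6 inverted output}.
Test 2 (P=0, Q=1, R=1): fault-free n0=0, n1=0, n2=0, n3=1, n4=0, n5=0, n6=0 → 0; observed 1. Eliminates n6 stuck-at-0.
Only n6 inverted output is consistent with every test.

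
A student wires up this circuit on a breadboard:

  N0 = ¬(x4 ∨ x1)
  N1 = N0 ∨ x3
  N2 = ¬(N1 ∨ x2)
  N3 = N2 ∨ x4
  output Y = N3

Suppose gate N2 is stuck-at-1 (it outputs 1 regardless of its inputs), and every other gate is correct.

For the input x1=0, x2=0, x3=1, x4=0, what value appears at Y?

1

Propagate with N2 forced: N0=1, N1=1, N2=1 [stuck-at-1], N3=1.
So Y = 1. (Without the fault it would be 0.)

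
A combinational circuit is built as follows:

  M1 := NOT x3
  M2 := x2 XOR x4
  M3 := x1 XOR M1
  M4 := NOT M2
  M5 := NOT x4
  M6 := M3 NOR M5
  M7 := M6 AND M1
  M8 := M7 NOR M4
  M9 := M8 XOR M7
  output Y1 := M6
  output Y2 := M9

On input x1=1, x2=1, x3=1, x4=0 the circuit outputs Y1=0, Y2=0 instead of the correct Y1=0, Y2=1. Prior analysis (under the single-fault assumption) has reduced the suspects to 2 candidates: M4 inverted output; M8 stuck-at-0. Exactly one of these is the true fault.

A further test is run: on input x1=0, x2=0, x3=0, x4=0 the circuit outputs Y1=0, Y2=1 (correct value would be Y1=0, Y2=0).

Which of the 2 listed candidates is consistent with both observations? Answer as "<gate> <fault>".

Evaluate each candidate on input x1=0, x2=0, x3=0, x4=0:
  M4 inverted output: M1=1, M2=0, M3=1, M4=0 [inverted output], M5=1, M6=0, M7=0, M8=1, M9=1 → Y1=0, Y2=1 — matches
  M8 stuck-at-0: M1=1, M2=0, M3=1, M4=1, M5=1, M6=0, M7=0, M8=0 [stuck-at-0], M9=0 → Y1=0, Y2=0 — eliminated
Only M4 inverted output reproduces the observed Y1=0, Y2=1.

M4 inverted output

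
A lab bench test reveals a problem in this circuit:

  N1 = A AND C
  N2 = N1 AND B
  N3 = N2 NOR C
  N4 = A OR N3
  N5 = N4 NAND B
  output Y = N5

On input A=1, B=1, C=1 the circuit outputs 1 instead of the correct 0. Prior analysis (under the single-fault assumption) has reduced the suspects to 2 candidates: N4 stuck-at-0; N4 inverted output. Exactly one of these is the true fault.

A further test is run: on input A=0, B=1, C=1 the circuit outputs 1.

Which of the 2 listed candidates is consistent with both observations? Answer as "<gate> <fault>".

N4 stuck-at-0

Evaluate each candidate on input A=0, B=1, C=1:
  N4 stuck-at-0: N1=0, N2=0, N3=0, N4=0 [stuck-at-0], N5=1 → 1 — matches
  N4 inverted output: N1=0, N2=0, N3=0, N4=1 [inverted output], N5=0 → 0 — eliminated
Only N4 stuck-at-0 reproduces the observed 1.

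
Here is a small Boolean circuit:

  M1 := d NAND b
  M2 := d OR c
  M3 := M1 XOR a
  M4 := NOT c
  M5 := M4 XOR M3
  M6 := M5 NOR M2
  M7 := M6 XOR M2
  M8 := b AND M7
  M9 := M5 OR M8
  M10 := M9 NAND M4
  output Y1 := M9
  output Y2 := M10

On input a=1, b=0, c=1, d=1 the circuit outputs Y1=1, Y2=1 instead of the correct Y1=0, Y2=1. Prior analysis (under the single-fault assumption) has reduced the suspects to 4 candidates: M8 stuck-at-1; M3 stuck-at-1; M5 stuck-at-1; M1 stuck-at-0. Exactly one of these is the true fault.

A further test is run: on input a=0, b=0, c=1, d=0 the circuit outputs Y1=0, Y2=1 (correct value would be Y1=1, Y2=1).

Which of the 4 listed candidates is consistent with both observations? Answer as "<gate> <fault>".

Evaluate each candidate on input a=0, b=0, c=1, d=0:
  M8 stuck-at-1: M1=1, M2=1, M3=1, M4=0, M5=1, M6=0, M7=1, M8=1 [stuck-at-1], M9=1, M10=1 → Y1=1, Y2=1 — eliminated
  M3 stuck-at-1: M1=1, M2=1, M3=1 [stuck-at-1], M4=0, M5=1, M6=0, M7=1, M8=0, M9=1, M10=1 → Y1=1, Y2=1 — eliminated
  M5 stuck-at-1: M1=1, M2=1, M3=1, M4=0, M5=1 [stuck-at-1], M6=0, M7=1, M8=0, M9=1, M10=1 → Y1=1, Y2=1 — eliminated
  M1 stuck-at-0: M1=0 [stuck-at-0], M2=1, M3=0, M4=0, M5=0, M6=0, M7=1, M8=0, M9=0, M10=1 → Y1=0, Y2=1 — matches
Only M1 stuck-at-0 reproduces the observed Y1=0, Y2=1.

M1 stuck-at-0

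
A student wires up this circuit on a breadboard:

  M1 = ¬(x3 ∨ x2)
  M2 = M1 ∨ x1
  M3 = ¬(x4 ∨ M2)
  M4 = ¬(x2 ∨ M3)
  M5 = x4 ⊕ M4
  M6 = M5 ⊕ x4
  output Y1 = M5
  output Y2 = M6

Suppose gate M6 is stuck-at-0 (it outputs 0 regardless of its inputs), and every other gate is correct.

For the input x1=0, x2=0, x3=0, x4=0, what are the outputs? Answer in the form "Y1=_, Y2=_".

Propagate with M6 forced: M1=1, M2=1, M3=0, M4=1, M5=1, M6=0 [stuck-at-0].
So the outputs are Y1=1, Y2=0. (Without the fault they would be Y1=1, Y2=1.)

Y1=1, Y2=0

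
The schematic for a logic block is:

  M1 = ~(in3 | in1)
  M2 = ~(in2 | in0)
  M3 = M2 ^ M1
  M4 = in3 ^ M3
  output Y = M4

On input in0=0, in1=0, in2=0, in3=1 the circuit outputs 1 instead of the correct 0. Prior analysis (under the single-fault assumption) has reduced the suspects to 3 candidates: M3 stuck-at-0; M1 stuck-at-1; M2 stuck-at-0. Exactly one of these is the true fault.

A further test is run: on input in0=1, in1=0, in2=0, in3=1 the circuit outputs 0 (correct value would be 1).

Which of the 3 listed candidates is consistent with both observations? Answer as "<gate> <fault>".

Evaluate each candidate on input in0=1, in1=0, in2=0, in3=1:
  M3 stuck-at-0: M1=0, M2=0, M3=0 [stuck-at-0], M4=1 → 1 — eliminated
  M1 stuck-at-1: M1=1 [stuck-at-1], M2=0, M3=1, M4=0 → 0 — matches
  M2 stuck-at-0: M1=0, M2=0 [stuck-at-0], M3=0, M4=1 → 1 — eliminated
Only M1 stuck-at-1 reproduces the observed 0.

M1 stuck-at-1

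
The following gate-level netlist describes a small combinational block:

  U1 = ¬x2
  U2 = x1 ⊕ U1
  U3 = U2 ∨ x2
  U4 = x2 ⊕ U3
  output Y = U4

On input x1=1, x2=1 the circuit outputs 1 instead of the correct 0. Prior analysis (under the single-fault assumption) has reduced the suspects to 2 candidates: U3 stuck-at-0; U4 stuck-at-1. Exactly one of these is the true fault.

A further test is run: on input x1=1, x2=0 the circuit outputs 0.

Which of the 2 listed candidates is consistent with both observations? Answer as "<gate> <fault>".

U3 stuck-at-0

Evaluate each candidate on input x1=1, x2=0:
  U3 stuck-at-0: U1=1, U2=0, U3=0 [stuck-at-0], U4=0 → 0 — matches
  U4 stuck-at-1: U1=1, U2=0, U3=0, U4=1 [stuck-at-1] → 1 — eliminated
Only U3 stuck-at-0 reproduces the observed 0.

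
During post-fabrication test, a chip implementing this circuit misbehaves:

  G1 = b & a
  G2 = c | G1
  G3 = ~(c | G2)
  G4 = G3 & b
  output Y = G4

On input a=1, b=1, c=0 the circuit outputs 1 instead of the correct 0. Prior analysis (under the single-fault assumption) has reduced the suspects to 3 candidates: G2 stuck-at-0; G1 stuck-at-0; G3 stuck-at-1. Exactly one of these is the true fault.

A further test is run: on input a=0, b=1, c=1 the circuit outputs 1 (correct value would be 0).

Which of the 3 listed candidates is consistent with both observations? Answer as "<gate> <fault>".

Evaluate each candidate on input a=0, b=1, c=1:
  G2 stuck-at-0: G1=0, G2=0 [stuck-at-0], G3=0, G4=0 → 0 — eliminated
  G1 stuck-at-0: G1=0 [stuck-at-0], G2=1, G3=0, G4=0 → 0 — eliminated
  G3 stuck-at-1: G1=0, G2=1, G3=1 [stuck-at-1], G4=1 → 1 — matches
Only G3 stuck-at-1 reproduces the observed 1.

G3 stuck-at-1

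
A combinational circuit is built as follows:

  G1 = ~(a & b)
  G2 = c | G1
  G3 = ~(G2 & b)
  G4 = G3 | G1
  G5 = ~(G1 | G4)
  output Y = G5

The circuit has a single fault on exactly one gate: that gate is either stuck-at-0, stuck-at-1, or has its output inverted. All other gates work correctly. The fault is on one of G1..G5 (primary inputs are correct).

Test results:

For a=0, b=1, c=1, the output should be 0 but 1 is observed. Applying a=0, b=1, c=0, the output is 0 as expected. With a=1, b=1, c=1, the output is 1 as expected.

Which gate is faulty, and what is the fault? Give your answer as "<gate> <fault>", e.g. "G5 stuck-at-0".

G1 stuck-at-0

Fault-free values for test 1 (a=0, b=1, c=1): G1=1, G2=1, G3=0, G4=1, G5=0, giving Y=0. Observed 1.
Test 1: faults giving observed 1 are {G1 stuck-at-0, G1 inverted output, G5 stuck-at-1, G5 inverted output}.
Test 2 (a=0, b=1, c=0): fault-free G1=1, G2=1, G3=0, G4=1, G5=0 → 0; observed 0. Eliminates G5 stuck-at-1, G5 inverted output.
Test 3 (a=1, b=1, c=1): fault-free G1=0, G2=1, G3=0, G4=0, G5=1 → 1; observed 1. Eliminates G1 inverted output.
Only G1 stuck-at-0 is consistent with every test.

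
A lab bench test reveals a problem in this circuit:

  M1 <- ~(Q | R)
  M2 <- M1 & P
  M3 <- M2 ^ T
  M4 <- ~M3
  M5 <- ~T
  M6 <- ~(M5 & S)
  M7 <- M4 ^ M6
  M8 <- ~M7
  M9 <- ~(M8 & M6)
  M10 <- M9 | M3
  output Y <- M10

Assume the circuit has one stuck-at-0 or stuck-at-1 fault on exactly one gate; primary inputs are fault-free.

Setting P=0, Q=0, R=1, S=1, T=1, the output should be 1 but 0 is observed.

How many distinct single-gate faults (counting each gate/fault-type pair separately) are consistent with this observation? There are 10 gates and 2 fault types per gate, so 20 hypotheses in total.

Fault-free: M1=0, M2=0, M3=1, M4=0, M5=0, M6=1, M7=1, M8=0, M9=1, M10=1 → 1. Observed 0.
  M1: none of the 2 fault types match ✗
  M2: stuck-at-1 ✓; others ✗
  M3: stuck-at-0 ✓; others ✗
  M4: none of the 2 fault types match ✗
  M5: none of the 2 fault types match ✗
  M6: none of the 2 fault types match ✗
  M7: none of the 2 fault types match ✗
  M8: none of the 2 fault types match ✗
  M9: none of the 2 fault types match ✗
  M10: stuck-at-0 ✓; others ✗
Consistent faults: {M2 stuck-at-1, M3 stuck-at-0, M10 stuck-at-0} — 3 in all.

3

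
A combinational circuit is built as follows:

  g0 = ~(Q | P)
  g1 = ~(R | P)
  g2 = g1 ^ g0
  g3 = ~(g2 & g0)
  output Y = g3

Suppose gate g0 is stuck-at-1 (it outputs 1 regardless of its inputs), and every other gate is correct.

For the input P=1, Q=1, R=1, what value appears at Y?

Propagate with g0 forced: g0=1 [stuck-at-1], g1=0, g2=1, g3=0.
So Y = 0. (Without the fault it would be 1.)

0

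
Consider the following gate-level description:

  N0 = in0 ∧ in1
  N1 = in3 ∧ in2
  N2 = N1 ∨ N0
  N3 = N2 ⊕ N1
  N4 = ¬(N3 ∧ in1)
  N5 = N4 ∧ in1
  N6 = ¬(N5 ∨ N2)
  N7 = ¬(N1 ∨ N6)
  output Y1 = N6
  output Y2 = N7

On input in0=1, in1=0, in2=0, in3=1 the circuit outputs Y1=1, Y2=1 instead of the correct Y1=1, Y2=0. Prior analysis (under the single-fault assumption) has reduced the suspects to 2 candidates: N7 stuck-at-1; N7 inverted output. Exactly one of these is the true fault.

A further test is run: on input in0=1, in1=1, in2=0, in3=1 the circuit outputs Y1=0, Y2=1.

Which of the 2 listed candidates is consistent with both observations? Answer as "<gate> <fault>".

Evaluate each candidate on input in0=1, in1=1, in2=0, in3=1:
  N7 stuck-at-1: N0=1, N1=0, N2=1, N3=1, N4=0, N5=0, N6=0, N7=1 [stuck-at-1] → Y1=0, Y2=1 — matches
  N7 inverted output: N0=1, N1=0, N2=1, N3=1, N4=0, N5=0, N6=0, N7=0 [inverted output] → Y1=0, Y2=0 — eliminated
Only N7 stuck-at-1 reproduces the observed Y1=0, Y2=1.

N7 stuck-at-1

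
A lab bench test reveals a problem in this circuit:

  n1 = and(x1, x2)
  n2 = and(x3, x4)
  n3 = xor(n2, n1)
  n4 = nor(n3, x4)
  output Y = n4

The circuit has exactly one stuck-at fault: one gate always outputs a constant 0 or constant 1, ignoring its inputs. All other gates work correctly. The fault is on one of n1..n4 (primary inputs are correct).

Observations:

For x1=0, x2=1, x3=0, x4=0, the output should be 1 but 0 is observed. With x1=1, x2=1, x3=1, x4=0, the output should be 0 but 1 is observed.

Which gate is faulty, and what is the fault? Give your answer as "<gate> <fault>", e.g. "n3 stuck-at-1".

Fault-free values for test 1 (x1=0, x2=1, x3=0, x4=0): n1=0, n2=0, n3=0, n4=1, giving Y=1. Observed 0.
Test 1: faults giving observed 0 are {n1 stuck-at-1, n2 stuck-at-1, n3 stuck-at-1, n4 stuck-at-0}.
Test 2 (x1=1, x2=1, x3=1, x4=0): fault-free n1=1, n2=0, n3=1, n4=0 → 0; observed 1. Eliminates n1 stuck-at-1, n3 stuck-at-1, n4 stuck-at-0.
Only n2 stuck-at-1 is consistent with every test.

n2 stuck-at-1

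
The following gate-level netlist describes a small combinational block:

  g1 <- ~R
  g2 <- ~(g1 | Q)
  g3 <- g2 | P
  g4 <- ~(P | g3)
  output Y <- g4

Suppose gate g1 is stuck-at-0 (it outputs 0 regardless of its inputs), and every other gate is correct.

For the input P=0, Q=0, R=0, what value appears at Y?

0

Propagate with g1 forced: g1=0 [stuck-at-0], g2=1, g3=1, g4=0.
So Y = 0. (Without the fault it would be 1.)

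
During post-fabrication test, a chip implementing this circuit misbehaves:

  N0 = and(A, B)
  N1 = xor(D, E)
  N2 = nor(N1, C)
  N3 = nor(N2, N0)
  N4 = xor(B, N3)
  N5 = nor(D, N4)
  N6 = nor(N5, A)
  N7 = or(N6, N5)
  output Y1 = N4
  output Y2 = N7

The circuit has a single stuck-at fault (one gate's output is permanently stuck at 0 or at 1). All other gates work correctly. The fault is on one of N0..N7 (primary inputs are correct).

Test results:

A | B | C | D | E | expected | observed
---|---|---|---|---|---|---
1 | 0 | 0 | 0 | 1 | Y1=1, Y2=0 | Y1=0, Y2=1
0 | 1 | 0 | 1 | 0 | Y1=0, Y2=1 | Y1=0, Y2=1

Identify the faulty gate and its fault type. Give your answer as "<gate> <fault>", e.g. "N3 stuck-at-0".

N4 stuck-at-0

Fault-free values for test 1 (A=1, B=0, C=0, D=0, E=1): N0=0, N1=1, N2=0, N3=1, N4=1, N5=0, N6=0, N7=0, giving Y1=1, Y2=0. Observed Y1=0, Y2=1.
Test 1: faults giving observed Y1=0, Y2=1 are {N0 stuck-at-1, N1 stuck-at-0, N2 stuck-at-1, N3 stuck-at-0, N4 stuck-at-0}.
Test 2 (A=0, B=1, C=0, D=1, E=0): fault-free N0=0, N1=1, N2=0, N3=1, N4=0, N5=0, N6=1, N7=1 → Y1=0, Y2=1; observed Y1=0, Y2=1. Eliminates N0 stuck-at-1, N1 stuck-at-0, N2 stuck-at-1, N3 stuck-at-0.
Only N4 stuck-at-0 is consistent with every test.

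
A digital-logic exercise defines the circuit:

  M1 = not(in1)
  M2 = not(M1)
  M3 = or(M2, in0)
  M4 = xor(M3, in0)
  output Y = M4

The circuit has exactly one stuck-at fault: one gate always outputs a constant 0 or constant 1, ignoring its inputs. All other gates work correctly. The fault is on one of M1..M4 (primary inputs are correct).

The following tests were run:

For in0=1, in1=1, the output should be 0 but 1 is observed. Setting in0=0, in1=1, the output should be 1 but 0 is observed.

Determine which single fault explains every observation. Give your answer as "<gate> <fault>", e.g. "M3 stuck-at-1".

Fault-free values for test 1 (in0=1, in1=1): M1=0, M2=1, M3=1, M4=0, giving Y=0. Observed 1.
Test 1: faults giving observed 1 are {M3 stuck-at-0, M4 stuck-at-1}.
Test 2 (in0=0, in1=1): fault-free M1=0, M2=1, M3=1, M4=1 → 1; observed 0. Eliminates M4 stuck-at-1.
Only M3 stuck-at-0 is consistent with every test.

M3 stuck-at-0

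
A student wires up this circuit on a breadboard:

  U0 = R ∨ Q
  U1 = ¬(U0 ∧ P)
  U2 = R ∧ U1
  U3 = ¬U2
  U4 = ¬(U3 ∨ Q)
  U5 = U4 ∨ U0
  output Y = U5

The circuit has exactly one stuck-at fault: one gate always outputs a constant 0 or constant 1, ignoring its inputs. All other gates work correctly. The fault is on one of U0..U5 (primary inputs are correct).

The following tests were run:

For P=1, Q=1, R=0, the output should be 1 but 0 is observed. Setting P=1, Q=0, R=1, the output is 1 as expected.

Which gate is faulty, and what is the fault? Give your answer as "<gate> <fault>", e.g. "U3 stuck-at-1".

Fault-free values for test 1 (P=1, Q=1, R=0): U0=1, U1=0, U2=0, U3=1, U4=0, U5=1, giving Y=1. Observed 0.
Test 1: faults giving observed 0 are {U0 stuck-at-0, U5 stuck-at-0}.
Test 2 (P=1, Q=0, R=1): fault-free U0=1, U1=0, U2=0, U3=1, U4=0, U5=1 → 1; observed 1. Eliminates U5 stuck-at-0.
Only U0 stuck-at-0 is consistent with every test.

U0 stuck-at-0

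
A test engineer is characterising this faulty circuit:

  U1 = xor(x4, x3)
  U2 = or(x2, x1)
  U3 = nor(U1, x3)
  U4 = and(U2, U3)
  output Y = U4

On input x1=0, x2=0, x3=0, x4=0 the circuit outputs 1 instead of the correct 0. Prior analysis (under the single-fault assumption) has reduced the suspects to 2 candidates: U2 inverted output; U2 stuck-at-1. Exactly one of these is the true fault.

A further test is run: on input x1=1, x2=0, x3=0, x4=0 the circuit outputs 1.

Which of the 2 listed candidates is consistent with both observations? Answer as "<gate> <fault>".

U2 stuck-at-1

Evaluate each candidate on input x1=1, x2=0, x3=0, x4=0:
  U2 inverted output: U1=0, U2=0 [inverted output], U3=1, U4=0 → 0 — eliminated
  U2 stuck-at-1: U1=0, U2=1 [stuck-at-1], U3=1, U4=1 → 1 — matches
Only U2 stuck-at-1 reproduces the observed 1.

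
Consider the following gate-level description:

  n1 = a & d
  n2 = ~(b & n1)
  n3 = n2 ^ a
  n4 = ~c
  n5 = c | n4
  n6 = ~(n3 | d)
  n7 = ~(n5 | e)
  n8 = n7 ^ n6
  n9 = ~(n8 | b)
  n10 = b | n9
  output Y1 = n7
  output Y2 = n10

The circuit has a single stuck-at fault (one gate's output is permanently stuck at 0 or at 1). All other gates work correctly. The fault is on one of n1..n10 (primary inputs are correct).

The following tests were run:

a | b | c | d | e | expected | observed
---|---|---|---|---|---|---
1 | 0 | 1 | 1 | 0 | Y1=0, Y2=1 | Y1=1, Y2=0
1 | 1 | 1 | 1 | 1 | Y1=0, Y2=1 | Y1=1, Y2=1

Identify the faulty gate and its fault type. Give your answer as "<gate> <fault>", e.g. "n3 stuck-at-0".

Fault-free values for test 1 (a=1, b=0, c=1, d=1, e=0): n1=1, n2=1, n3=0, n4=0, n5=1, n6=0, n7=0, n8=0, n9=1, n10=1, giving Y1=0, Y2=1. Observed Y1=1, Y2=0.
Test 1: faults giving observed Y1=1, Y2=0 are {n5 stuck-at-0, n7 stuck-at-1}.
Test 2 (a=1, b=1, c=1, d=1, e=1): fault-free n1=1, n2=0, n3=1, n4=0, n5=1, n6=0, n7=0, n8=0, n9=0, n10=1 → Y1=0, Y2=1; observed Y1=1, Y2=1. Eliminates n5 stuck-at-0.
Only n7 stuck-at-1 is consistent with every test.

n7 stuck-at-1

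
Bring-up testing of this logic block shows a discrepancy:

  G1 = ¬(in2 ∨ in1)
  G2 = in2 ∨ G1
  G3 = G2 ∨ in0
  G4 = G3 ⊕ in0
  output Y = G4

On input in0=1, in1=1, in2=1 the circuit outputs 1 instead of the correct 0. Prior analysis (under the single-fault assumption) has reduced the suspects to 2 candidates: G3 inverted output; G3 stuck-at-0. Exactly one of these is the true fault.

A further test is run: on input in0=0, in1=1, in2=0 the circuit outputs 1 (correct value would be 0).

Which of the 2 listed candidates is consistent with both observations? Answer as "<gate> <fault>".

Evaluate each candidate on input in0=0, in1=1, in2=0:
  G3 inverted output: G1=0, G2=0, G3=1 [inverted output], G4=1 → 1 — matches
  G3 stuck-at-0: G1=0, G2=0, G3=0 [stuck-at-0], G4=0 → 0 — eliminated
Only G3 inverted output reproduces the observed 1.

G3 inverted output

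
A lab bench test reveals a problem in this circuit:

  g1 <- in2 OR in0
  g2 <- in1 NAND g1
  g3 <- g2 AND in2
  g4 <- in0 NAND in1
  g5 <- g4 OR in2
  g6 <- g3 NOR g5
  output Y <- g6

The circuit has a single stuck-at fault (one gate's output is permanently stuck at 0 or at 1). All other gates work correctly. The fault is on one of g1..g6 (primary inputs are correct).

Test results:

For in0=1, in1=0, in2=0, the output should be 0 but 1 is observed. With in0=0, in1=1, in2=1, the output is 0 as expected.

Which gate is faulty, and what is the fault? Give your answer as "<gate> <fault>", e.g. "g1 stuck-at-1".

Fault-free values for test 1 (in0=1, in1=0, in2=0): g1=1, g2=1, g3=0, g4=1, g5=1, g6=0, giving Y=0. Observed 1.
Test 1: faults giving observed 1 are {g4 stuck-at-0, g5 stuck-at-0, g6 stuck-at-1}.
Test 2 (in0=0, in1=1, in2=1): fault-free g1=1, g2=0, g3=0, g4=1, g5=1, g6=0 → 0; observed 0. Eliminates g5 stuck-at-0, g6 stuck-at-1.
Only g4 stuck-at-0 is consistent with every test.

g4 stuck-at-0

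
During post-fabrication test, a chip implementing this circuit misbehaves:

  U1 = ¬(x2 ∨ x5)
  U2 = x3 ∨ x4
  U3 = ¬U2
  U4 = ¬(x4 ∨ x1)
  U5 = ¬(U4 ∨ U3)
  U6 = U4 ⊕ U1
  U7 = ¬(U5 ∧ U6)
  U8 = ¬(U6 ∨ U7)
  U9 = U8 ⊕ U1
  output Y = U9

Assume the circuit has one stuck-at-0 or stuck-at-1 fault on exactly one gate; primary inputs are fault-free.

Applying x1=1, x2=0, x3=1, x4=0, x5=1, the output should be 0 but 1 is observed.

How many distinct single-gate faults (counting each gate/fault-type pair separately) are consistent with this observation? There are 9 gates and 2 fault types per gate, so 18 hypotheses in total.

4

Fault-free: U1=0, U2=1, U3=0, U4=0, U5=1, U6=0, U7=1, U8=0, U9=0 → 0. Observed 1.
  U1: stuck-at-1 ✓; others ✗
  U2: none of the 2 fault types match ✗
  U3: none of the 2 fault types match ✗
  U4: none of the 2 fault types match ✗
  U5: none of the 2 fault types match ✗
  U6: none of the 2 fault types match ✗
  U7: stuck-at-0 ✓; others ✗
  U8: stuck-at-1 ✓; others ✗
  U9: stuck-at-1 ✓; others ✗
Consistent faults: {U1 stuck-at-1, U7 stuck-at-0, U8 stuck-at-1, U9 stuck-at-1} — 4 in all.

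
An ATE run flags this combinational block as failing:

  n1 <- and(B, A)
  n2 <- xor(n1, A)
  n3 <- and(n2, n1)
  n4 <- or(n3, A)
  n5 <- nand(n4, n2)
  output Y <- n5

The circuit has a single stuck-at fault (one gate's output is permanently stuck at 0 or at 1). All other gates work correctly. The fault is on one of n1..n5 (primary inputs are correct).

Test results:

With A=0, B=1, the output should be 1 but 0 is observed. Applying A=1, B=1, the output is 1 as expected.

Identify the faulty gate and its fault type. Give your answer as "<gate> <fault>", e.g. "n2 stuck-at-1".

Fault-free values for test 1 (A=0, B=1): n1=0, n2=0, n3=0, n4=0, n5=1, giving Y=1. Observed 0.
Test 1: faults giving observed 0 are {n1 stuck-at-1, n5 stuck-at-0}.
Test 2 (A=1, B=1): fault-free n1=1, n2=0, n3=0, n4=1, n5=1 → 1; observed 1. Eliminates n5 stuck-at-0.
Only n1 stuck-at-1 is consistent with every test.

n1 stuck-at-1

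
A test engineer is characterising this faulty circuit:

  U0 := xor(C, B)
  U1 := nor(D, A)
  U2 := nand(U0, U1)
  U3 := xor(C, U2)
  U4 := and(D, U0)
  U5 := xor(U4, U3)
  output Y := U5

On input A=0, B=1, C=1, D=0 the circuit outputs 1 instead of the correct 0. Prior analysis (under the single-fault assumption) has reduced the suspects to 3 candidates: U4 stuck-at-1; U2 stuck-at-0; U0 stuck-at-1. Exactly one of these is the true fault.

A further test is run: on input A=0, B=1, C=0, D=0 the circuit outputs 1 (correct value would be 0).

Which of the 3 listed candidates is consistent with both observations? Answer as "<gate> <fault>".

Evaluate each candidate on input A=0, B=1, C=0, D=0:
  U4 stuck-at-1: U0=1, U1=1, U2=0, U3=0, U4=1 [stuck-at-1], U5=1 → 1 — matches
  U2 stuck-at-0: U0=1, U1=1, U2=0 [stuck-at-0], U3=0, U4=0, U5=0 → 0 — eliminated
  U0 stuck-at-1: U0=1 [stuck-at-1], U1=1, U2=0, U3=0, U4=0, U5=0 → 0 — eliminated
Only U4 stuck-at-1 reproduces the observed 1.

U4 stuck-at-1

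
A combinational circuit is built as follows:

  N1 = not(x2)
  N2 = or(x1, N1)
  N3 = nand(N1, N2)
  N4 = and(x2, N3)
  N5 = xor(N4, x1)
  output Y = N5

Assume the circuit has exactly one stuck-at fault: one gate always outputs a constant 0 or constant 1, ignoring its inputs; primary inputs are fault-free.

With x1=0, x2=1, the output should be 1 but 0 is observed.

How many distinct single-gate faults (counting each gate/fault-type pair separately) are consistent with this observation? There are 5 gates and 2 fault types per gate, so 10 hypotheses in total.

4

Fault-free: N1=0, N2=0, N3=1, N4=1, N5=1 → 1. Observed 0.
  N1 stuck-at-0: output 1 ✗
  N1 stuck-at-1: output 0 ✓
  N2 stuck-at-0: output 1 ✗
  N2 stuck-at-1: output 1 ✗
  N3 stuck-at-0: output 0 ✓
  N3 stuck-at-1: output 1 ✗
  N4 stuck-at-0: output 0 ✓
  N4 stuck-at-1: output 1 ✗
  N5 stuck-at-0: output 0 ✓
  N5 stuck-at-1: output 1 ✗
Consistent faults: {N1 stuck-at-1, N3 stuck-at-0, N4 stuck-at-0, N5 stuck-at-0} — 4 in all.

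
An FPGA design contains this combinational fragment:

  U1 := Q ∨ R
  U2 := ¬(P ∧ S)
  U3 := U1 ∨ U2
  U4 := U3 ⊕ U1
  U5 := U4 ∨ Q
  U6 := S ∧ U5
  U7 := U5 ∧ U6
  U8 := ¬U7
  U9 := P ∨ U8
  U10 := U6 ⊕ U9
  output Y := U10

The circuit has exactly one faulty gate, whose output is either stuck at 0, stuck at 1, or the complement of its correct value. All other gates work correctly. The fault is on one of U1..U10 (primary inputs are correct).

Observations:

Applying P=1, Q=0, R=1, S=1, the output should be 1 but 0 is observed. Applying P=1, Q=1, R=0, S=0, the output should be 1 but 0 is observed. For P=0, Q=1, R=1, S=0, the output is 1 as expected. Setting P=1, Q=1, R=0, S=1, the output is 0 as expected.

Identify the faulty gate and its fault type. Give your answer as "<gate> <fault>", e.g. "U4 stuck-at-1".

Fault-free values for test 1 (P=1, Q=0, R=1, S=1): U1=1, U2=0, U3=1, U4=0, U5=0, U6=0, U7=0, U8=1, U9=1, U10=1, giving Y=1. Observed 0.
Test 1: faults giving observed 0 are {U3 stuck-at-0, U3 inverted output, U4 stuck-at-1, U4 inverted output, U5 stuck-at-1, U5 inverted output, U6 stuck-at-1, U6 inverted output, U9 stuck-at-0, U9 inverted output, U10 stuck-at-0, U10 inverted output}.
Test 2 (P=1, Q=1, R=0, S=0): fault-free U1=1, U2=1, U3=1, U4=0, U5=1, U6=0, U7=0, U8=1, U9=1, U10=1 → 1; observed 0. Eliminates U3 stuck-at-0, U3 inverted output, U4 stuck-at-1, U4 inverted output, U5 stuck-at-1, U5 inverted output.
Test 3 (P=0, Q=1, R=1, S=0): fault-free U1=1, U2=1, U3=1, U4=0, U5=1, U6=0, U7=0, U8=1, U9=1, U10=1 → 1; observed 1. Eliminates U9 stuck-at-0, U9 inverted output, U10 stuck-at-0, U10 inverted output.
Test 4 (P=1, Q=1, R=0, S=1): fault-free U1=1, U2=0, U3=1, U4=0, U5=1, U6=1, U7=1, U8=0, U9=1, U10=0 → 0; observed 0. Eliminates U6 inverted output.
Only U6 stuck-at-1 is consistent with every test.

U6 stuck-at-1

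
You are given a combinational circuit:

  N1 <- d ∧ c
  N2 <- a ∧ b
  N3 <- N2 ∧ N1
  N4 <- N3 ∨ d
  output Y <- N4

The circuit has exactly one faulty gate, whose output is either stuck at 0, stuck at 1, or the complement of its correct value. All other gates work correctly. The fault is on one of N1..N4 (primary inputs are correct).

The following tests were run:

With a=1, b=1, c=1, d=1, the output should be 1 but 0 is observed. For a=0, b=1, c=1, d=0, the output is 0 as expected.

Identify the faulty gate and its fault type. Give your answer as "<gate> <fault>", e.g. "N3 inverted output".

Fault-free values for test 1 (a=1, b=1, c=1, d=1): N1=1, N2=1, N3=1, N4=1, giving Y=1. Observed 0.
Test 1: faults giving observed 0 are {N4 stuck-at-0, N4 inverted output}.
Test 2 (a=0, b=1, c=1, d=0): fault-free N1=0, N2=0, N3=0, N4=0 → 0; observed 0. Eliminates N4 inverted output.
Only N4 stuck-at-0 is consistent with every test.

N4 stuck-at-0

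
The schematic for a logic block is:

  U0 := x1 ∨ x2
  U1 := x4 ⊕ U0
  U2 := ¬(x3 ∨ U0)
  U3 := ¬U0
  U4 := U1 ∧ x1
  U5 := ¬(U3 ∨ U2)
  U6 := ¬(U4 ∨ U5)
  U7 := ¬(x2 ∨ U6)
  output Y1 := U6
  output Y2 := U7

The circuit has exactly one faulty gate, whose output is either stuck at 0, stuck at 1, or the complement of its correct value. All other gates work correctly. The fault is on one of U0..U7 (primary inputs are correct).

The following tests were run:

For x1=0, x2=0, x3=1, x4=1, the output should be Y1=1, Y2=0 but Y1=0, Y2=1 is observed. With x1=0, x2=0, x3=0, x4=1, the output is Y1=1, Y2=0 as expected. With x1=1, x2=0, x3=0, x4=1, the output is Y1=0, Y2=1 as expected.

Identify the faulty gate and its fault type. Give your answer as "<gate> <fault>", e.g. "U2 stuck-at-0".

Fault-free values for test 1 (x1=0, x2=0, x3=1, x4=1): U0=0, U1=1, U2=0, U3=1, U4=0, U5=0, U6=1, U7=0, giving Y1=1, Y2=0. Observed Y1=0, Y2=1.
Test 1: faults giving observed Y1=0, Y2=1 are {U0 stuck-at-1, U0 inverted output, U3 stuck-at-0, U3 inverted output, U4 stuck-at-1, U4 inverted output, U5 stuck-at-1, U5 inverted output, U6 stuck-at-0, U6 inverted output}.
Test 2 (x1=0, x2=0, x3=0, x4=1): fault-free U0=0, U1=1, U2=1, U3=1, U4=0, U5=0, U6=1, U7=0 → Y1=1, Y2=0; observed Y1=1, Y2=0. Eliminates U0 stuck-at-1, U0 inverted output, U4 stuck-at-1, U4 inverted output, U5 stuck-at-1, U5 inverted output, U6 stuck-at-0, U6 inverted output.
Test 3 (x1=1, x2=0, x3=0, x4=1): fault-free U0=1, U1=0, U2=0, U3=0, U4=0, U5=1, U6=0, U7=1 → Y1=0, Y2=1; observed Y1=0, Y2=1. Eliminates U3 inverted output.
Only U3 stuck-at-0 is consistent with every test.

U3 stuck-at-0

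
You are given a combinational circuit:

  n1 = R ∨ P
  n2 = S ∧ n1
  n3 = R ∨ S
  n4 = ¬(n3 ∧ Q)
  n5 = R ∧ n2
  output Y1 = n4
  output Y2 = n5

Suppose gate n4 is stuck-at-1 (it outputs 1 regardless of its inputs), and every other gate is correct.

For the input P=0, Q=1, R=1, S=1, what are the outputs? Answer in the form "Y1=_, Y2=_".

Propagate with n4 forced: n1=1, n2=1, n3=1, n4=1 [stuck-at-1], n5=1.
So the outputs are Y1=1, Y2=1. (Without the fault they would be Y1=0, Y2=1.)

Y1=1, Y2=1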